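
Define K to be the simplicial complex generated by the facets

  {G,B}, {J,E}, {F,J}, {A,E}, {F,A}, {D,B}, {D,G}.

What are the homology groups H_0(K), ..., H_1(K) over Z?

We work with the vertex ordering A < B < D < E < F < G < J. The simplices of K, each written with vertices in increasing order, are:

  0-simplices (7): A, B, D, E, F, G, J
  1-simplices (7): AE, AF, BD, BG, DG, EJ, FJ

so the chain groups are C_0 ≅ Z^7, C_1 ≅ Z^7.

The boundary map ∂_1: C_1 → C_0 maps an edge to its endpoints' difference, ∂[p,q] = q − p. For instance
  ∂AE = E − A.
This gives a 7×7 integer matrix of rank 5; reducing to Smith normal form yields diagonal entries (1,1,1,1,1).

Reading off H_k = ker ∂_k / im ∂_{k+1}:

  H_0: rank C_0 − rank ∂_1 = 7 − 5 = 2, and the invariant factors of ∂_1 are all 1, so H_0 = Z^2.
  H_1: rank ker ∂_1 − rank ∂_2 = (7 − 5) − 0 = 2, and there is no ∂_2, so H_1 = Z^2.

As a check, the Euler characteristic is 7 − 7 = 0, which agrees with 2 − 2 = 0.

H_0 = Z^2,  H_1 = Z^2.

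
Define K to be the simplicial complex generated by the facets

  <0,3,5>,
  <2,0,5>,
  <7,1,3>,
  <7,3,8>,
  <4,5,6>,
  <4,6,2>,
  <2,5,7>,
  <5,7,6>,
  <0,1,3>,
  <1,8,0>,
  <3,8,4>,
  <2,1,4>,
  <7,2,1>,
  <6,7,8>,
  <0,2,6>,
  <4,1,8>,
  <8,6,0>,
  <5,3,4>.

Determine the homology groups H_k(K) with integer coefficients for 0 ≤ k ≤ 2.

We work with the vertex ordering 0 < 1 < 2 < 3 < 4 < 5 < 6 < 7 < 8. The simplices of K, each written with vertices in increasing order, are:

  0-simplices (9): [0], [1], [2], [3], [4], [5], [6], [7], [8]
  1-simplices (27): (27 of them)
  2-simplices (18): [0,1,3], [0,1,8], [0,2,5], [0,2,6], [0,3,5], [0,6,8], [1,2,4], [1,2,7], [1,3,7], [1,4,8], [2,4,6], [2,5,7], [3,4,5], [3,4,8], [3,7,8], [4,5,6], [5,6,7], [6,7,8]

so the chain groups are C_0 ≅ Z^9, C_1 ≅ Z^27, C_2 ≅ Z^18.

Boundary ∂_1: C_1 → C_0 sends each edge [p,q] (with p < q) to q − p. For instance
  ∂[1,4] = [4] − [1].
As a 9×27 matrix over Z this has rank 8, with invariant factors (1,1,1,1,1,1,1,1).

Boundary ∂_2: C_2 → C_1 sends each 2-simplex [p,q,r] to [q,r] − [p,r] + [p,q]. For instance
  ∂[3,7,8] = [7,8] − [3,8] + [3,7],
  ∂[3,4,5] = [4,5] − [3,5] + [3,4].
As a 27×18 matrix over Z this has rank 18, with invariant factors (1,1,1,1,1,1,1,1,1,1,1,1,1,1,1,1,1,2).

Computing H_k = (kernel of ∂_k) / (image of ∂_{k+1}):

  H_0: rank C_0 − rank ∂_1 = 9 − 8 = 1, and the invariant factors of ∂_1 are all 1, so H_0 ≅ Z.
  H_1: rank ker ∂_1 − rank ∂_2 = (27 − 8) − 18 = 1, and ∂_2 has invariant factor 2 > 1, so H_1 ≅ Z ⊕ Z/2.
  H_2: rank ker ∂_2 − rank ∂_3 = (18 − 18) − 0 = 0, and there is no ∂_3, so H_2 ≅ 0.

(K is a triangulation of the Klein bottle.)

H_0 ≅ Z,  H_1 ≅ Z ⊕ Z/2,  H_2 = 0.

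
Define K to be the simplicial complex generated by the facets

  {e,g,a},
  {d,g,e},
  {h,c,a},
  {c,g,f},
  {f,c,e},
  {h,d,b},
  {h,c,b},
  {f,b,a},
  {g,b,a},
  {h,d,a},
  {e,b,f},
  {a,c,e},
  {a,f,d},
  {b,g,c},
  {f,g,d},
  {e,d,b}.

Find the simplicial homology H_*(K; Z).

We work with the vertex ordering a < b < c < d < e < f < g < h. The simplices of K, each written with vertices in increasing order, are:

  0-simplices (8): a, b, c, d, e, f, g, h
  1-simplices (24): ab, ac, ad, ae, af, ag, ah, bc, bd, be, bf, bg, bh, ce, cf, cg, ch, de, df, dg, dh, ef, eg, fg
  2-simplices (16): abf, abg, ace, ach, adf, adh, aeg, bcg, bch, bde, bdh, bef, cef, cfg, deg, dfg

giving chain groups C_0 ≅ Z^8, C_1 ≅ Z^24, C_2 ≅ Z^16.

The boundary map ∂_1: C_1 → C_0 is given by ∂[p,q] = [q] − [p]. For instance
  ∂af = f − a.
As a 8×24 matrix over Z this has rank 7, with invariant factors (1,1,1,1,1,1,1).

The boundary map ∂_2: C_2 → C_1 acts by ∂[p,q,r] = [q,r] − [p,r] + [p,q]. For instance
  ∂aeg = eg − ag + ae,
  ∂ach = ch − ah + ac.
This gives a 24×16 integer matrix of rank 15; reducing to Smith normal form yields diagonal entries (1,1,1,1,1,1,1,1,1,1,1,1,1,1,1).

Computing H_k = (kernel of ∂_k) / (image of ∂_{k+1}):

  H_0: rank C_0 − rank ∂_1 = 8 − 7 = 1, and the invariant factors of ∂_1 are all 1, so H_0 ≅ Z.
  H_1: rank ker ∂_1 − rank ∂_2 = (24 − 7) − 15 = 2, and the invariant factors of ∂_2 are all 1, so H_1 ≅ Z^2.
  H_2: rank ker ∂_2 − rank ∂_3 = (16 − 15) − 0 = 1, and there is no ∂_3, so H_2 ≅ Z.

(K is a triangulation of the torus T^2.)

H_0 ≅ Z,  H_1 ≅ Z^2,  H_2 ≅ Z.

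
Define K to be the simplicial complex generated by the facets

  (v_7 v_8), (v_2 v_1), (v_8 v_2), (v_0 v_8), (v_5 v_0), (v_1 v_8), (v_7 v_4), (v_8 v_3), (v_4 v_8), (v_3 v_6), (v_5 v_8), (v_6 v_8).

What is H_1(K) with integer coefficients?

H_1 ≅ Z^4.

We work with the vertex ordering v_0 < v_1 < v_2 < v_3 < v_4 < v_5 < v_6 < v_7 < v_8. The simplices of K, each written with vertices in increasing order, are:

  0-simplices (9): [v_0], [v_1], [v_2], [v_3], [v_4], [v_5], [v_6], [v_7], [v_8]
  1-simplices (12): [v_0,v_5], [v_0,v_8], [v_1,v_2], [v_1,v_8], [v_2,v_8], [v_3,v_6], [v_3,v_8], [v_4,v_7], [v_4,v_8], [v_5,v_8], [v_6,v_8], [v_7,v_8]

giving chain groups C_0 ≅ Z^9, C_1 ≅ Z^12.

The boundary map ∂_1: C_1 → C_0 maps an edge to its endpoints' difference, ∂[p,q] = q − p. For instance
  ∂[v_2,v_8] = [v_8] − [v_2].
The resulting 9×12 matrix has rank 8, and its Smith normal form has invariant factors (1,1,1,1,1,1,1,1).

Computing H_k = (kernel of ∂_k) / (image of ∂_{k+1}):

  H_1: rank ker ∂_1 − rank ∂_2 = (12 − 8) − 0 = 4, and there is no ∂_2, so H_1 ≅ Z^4.

(K is a triangulation of a wedge of 4 circles.)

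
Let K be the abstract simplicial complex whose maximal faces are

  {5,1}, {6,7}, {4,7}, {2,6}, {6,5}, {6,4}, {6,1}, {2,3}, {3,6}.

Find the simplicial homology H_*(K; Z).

K has 7 vertices, 9 edges.
rank ∂_0 = 0, rank ∂_1 = 6 ⇒ b_0 = 7 − 0 − 6 = 1; all invariant factors of ∂_1 are 1 so no torsion. So H_0 = Z.
rank ∂_1 = 6, rank ∂_2 = 0 ⇒ b_1 = 9 − 6 − 0 = 3. So H_1 = Z^3.

H_0 ≅ Z,  H_1 ≅ Z^3.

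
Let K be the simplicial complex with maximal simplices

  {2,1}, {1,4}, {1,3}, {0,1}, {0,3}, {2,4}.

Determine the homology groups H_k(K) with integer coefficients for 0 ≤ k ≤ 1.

H_0 ≅ Z,  H_1 ≅ Z^2.

K has 5 vertices, 6 edges.
rank ∂_0 = 0, rank ∂_1 = 4 ⇒ b_0 = 5 − 0 − 4 = 1; all invariant factors of ∂_1 are 1 so no torsion. So H_0 = Z.
rank ∂_1 = 4, rank ∂_2 = 0 ⇒ b_1 = 6 − 4 − 0 = 2. So H_1 = Z^2.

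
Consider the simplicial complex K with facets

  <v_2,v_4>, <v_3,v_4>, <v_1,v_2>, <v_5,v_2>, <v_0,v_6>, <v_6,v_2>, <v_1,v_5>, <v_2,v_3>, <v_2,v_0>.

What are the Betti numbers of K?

b_0 = 1, b_1 = 3.

Fix the vertex order v_0 < v_1 < v_2 < v_3 < v_4 < v_5 < v_6 and write every simplex with vertices in increasing order. Then dim K = 1 and the simplices of K are:

  0-simplices (7): [v_0], [v_1], [v_2], [v_3], [v_4], [v_5], [v_6]
  1-simplices (9): [v_0,v_2], [v_0,v_6], [v_1,v_2], [v_1,v_5], [v_2,v_3], [v_2,v_4], [v_2,v_5], [v_2,v_6], [v_3,v_4]

so the chain groups are C_0 ≅ Z^7, C_1 ≅ Z^9.

∂_1: C_1 → C_0 sends each edge [p,q] (with p < q) to q − p.
As a 7×9 matrix over Z this has rank 6, with invariant factors (1,1,1,1,1,1).

Now H_k = ker ∂_k / im ∂_{k+1}, so:

  H_0: rank C_0 − rank ∂_1 = 7 − 6 = 1, and the invariant factors of ∂_1 are all 1, so H_0 = Z.
  H_1: rank ker ∂_1 − rank ∂_2 = (9 − 6) − 0 = 3, and there is no ∂_2, so H_1 = Z^3.

As a check, the Euler characteristic is 7 − 9 = -2, which agrees with 1 − 3 = -2.

Hence the Betti numbers are b_0 = 1, b_1 = 3.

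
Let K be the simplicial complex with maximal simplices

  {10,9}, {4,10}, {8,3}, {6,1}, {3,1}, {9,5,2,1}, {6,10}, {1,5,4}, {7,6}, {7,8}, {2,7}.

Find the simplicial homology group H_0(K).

Order the vertices as 1 < 2 < 3 < 4 < 5 < 6 < 7 < 8 < 9 < 10. Listing each simplex with vertices in this order, K has dimension 3 with simplices:

  0-simplices (10): [1], [2], [3], [4], [5], [6], [7], [8], [9], [10]
  1-simplices (17): [1,2], [1,3], [1,4], [1,5], [1,6], [1,9], [2,5], [2,7], [2,9], [3,8], [4,5], [4,10], [5,9], [6,7], [6,10], [7,8], [9,10]
  2-simplices (5): [1,2,5], [1,2,9], [1,4,5], [1,5,9], [2,5,9]
  3-simplices (1): [1,2,5,9]

Hence C_0 ≅ Z^10, C_1 ≅ Z^17, C_2 ≅ Z^5, C_3 ≅ Z^1.

Boundary ∂_1: C_1 → C_0 is given by ∂[p,q] = [q] − [p].
As a 10×17 matrix over Z this has rank 9, with invariant factors (1,1,1,1,1,1,1,1,1).

The boundary map ∂_2: C_2 → C_1 acts by ∂[p,q,r] = [q,r] − [p,r] + [p,q]. For instance
  ∂[1,2,9] = [2,9] − [1,9] + [1,2],
  ∂[1,2,5] = [2,5] − [1,5] + [1,2].
The resulting 17×5 matrix has rank 4, and its Smith normal form has invariant factors (1,1,1,1).

The boundary map ∂_3: C_3 → C_2 sends each 3-simplex σ to the alternating sum Σ_i (−1)^i (σ with its i-th vertex removed). For instance
  ∂[1,2,5,9] = [2,5,9] − [1,5,9] + [1,2,9] − [1,2,5].
The 5×1 boundary matrix has rank 1 and Smith normal form diag(1).

Now H_k = ker ∂_k / im ∂_{k+1}, so:

  H_0: rank C_0 − rank ∂_1 = 10 − 9 = 1, and the invariant factors of ∂_1 are all 1, so H_0 ≅ Z.

H_0 ≅ Z.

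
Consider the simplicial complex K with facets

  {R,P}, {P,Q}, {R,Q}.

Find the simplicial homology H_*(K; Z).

Fix the vertex order P < Q < R and write every simplex with vertices in increasing order. Then dim K = 1 and the simplices of K are:

  0-simplices (3): P, Q, R
  1-simplices (3): PQ, PR, QR

so the chain groups are C_0 ≅ Z^3, C_1 ≅ Z^3.

The boundary map ∂_1: C_1 → C_0 sends each edge [p,q] (with p < q) to q − p.
The resulting 3×3 matrix has rank 2, and its Smith normal form has invariant factors (1,1).

Reading off H_k = ker ∂_k / im ∂_{k+1}:

  H_0: rank C_0 − rank ∂_1 = 3 − 2 = 1, and the invariant factors of ∂_1 are all 1, so H_0 ≅ Z.
  H_1: rank ker ∂_1 − rank ∂_2 = (3 − 2) − 0 = 1, and there is no ∂_2, so H_1 ≅ Z.

(K is a triangulation of the circle S^1.)

H_0 = Z,  H_1 = Z.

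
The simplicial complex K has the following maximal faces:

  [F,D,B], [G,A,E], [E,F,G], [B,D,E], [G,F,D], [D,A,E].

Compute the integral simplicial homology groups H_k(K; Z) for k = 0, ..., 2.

Take the total order A < B < D < E < F < G on the vertex set. Then K (dimension 2) consists of the simplices:

  0-simplices (6): A, B, D, E, F, G
  1-simplices (12): AD, AE, AG, BD, BE, BF, DE, DF, DG, EF, EG, FG
  2-simplices (6): ADE, AEG, BDE, BDF, DFG, EFG

so the chain groups are C_0 ≅ Z^6, C_1 ≅ Z^12, C_2 ≅ Z^6.

∂_1: C_1 → C_0 sends each edge [p,q] (with p < q) to q − p. For instance
  ∂EF = F − E.
As a 6×12 matrix over Z this has rank 5, with invariant factors (1,1,1,1,1).

The boundary map ∂_2: C_2 → C_1 sends each 2-simplex [p,q,r] to [q,r] − [p,r] + [p,q]. For instance
  ∂ADE = DE − AE + AD,
  ∂EFG = FG − EG + EF.
This gives a 12×6 integer matrix of rank 6; reducing to Smith normal form yields diagonal entries (1,1,1,1,1,1).

From H_k ≅ ker(∂_k) / im(∂_{k+1}) we obtain:

  H_0: rank C_0 − rank ∂_1 = 6 − 5 = 1, and the invariant factors of ∂_1 are all 1, so H_0 ≅ Z.
  H_1: rank ker ∂_1 − rank ∂_2 = (12 − 5) − 6 = 1, and the invariant factors of ∂_2 are all 1, so H_1 ≅ Z.
  H_2: rank ker ∂_2 − rank ∂_3 = (6 − 6) − 0 = 0, and there is no ∂_3, so H_2 ≅ 0.

As a check, the Euler characteristic is 6 − 12 + 6 = 0, which agrees with 1 − 1 + 0 = 0.

H_0 = Z,  H_1 = Z,  H_2 = 0.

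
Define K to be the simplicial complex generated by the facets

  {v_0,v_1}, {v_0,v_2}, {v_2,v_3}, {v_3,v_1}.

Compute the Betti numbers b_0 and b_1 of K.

b_0 = 1, b_1 = 1.

K has 4 vertices, 4 edges.
rank ∂_0 = 0, rank ∂_1 = 3 ⇒ b_0 = 4 − 0 − 3 = 1; all invariant factors of ∂_1 are 1 so no torsion. So H_0 = Z.
rank ∂_1 = 3, rank ∂_2 = 0 ⇒ b_1 = 4 − 3 − 0 = 1. So H_1 = Z.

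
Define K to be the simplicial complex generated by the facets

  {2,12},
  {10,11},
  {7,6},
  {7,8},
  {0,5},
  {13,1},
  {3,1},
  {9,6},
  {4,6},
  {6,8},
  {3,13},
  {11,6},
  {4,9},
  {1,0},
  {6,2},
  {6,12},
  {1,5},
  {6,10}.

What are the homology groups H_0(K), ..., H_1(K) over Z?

K has 14 vertices, 18 edges.
rank ∂_0 = 0, rank ∂_1 = 12 ⇒ b_0 = 14 − 0 − 12 = 2; all invariant factors of ∂_1 are 1 so no torsion. So H_0 ≅ Z^2.
rank ∂_1 = 12, rank ∂_2 = 0 ⇒ b_1 = 18 − 12 − 0 = 6. So H_1 ≅ Z^6.

H_0 ≅ Z^2,  H_1 ≅ Z^6.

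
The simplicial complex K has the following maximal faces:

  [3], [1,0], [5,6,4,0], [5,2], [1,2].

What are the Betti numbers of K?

Order the vertices as 0 < 1 < 2 < 3 < 4 < 5 < 6. Listing each simplex with vertices in this order, K has dimension 3 with simplices:

  0-simplices (7): [0], [1], [2], [3], [4], [5], [6]
  1-simplices (9): [0,1], [0,4], [0,5], [0,6], [1,2], [2,5], [4,5], [4,6], [5,6]
  2-simplices (4): [0,4,5], [0,4,6], [0,5,6], [4,5,6]
  3-simplices (1): [0,4,5,6]

Hence C_0 ≅ Z^7, C_1 ≅ Z^9, C_2 ≅ Z^4, C_3 ≅ Z^1.

The boundary map ∂_1: C_1 → C_0 maps an edge to its endpoints' difference, ∂[p,q] = q − p.
This gives a 7×9 integer matrix of rank 5; reducing to Smith normal form yields diagonal entries (1,1,1,1,1).

Boundary ∂_2: C_2 → C_1 acts by ∂[p,q,r] = [q,r] − [p,r] + [p,q]. For instance
  ∂[0,4,6] = [4,6] − [0,6] + [0,4],
  ∂[4,5,6] = [5,6] − [4,6] + [4,5].
This gives a 9×4 integer matrix of rank 3; reducing to Smith normal form yields diagonal entries (1,1,1).

∂_3: C_3 → C_2 sends each 3-simplex σ to the alternating sum Σ_i (−1)^i (σ with its i-th vertex removed). For instance
  ∂[0,4,5,6] = [4,5,6] − [0,5,6] + [0,4,6] − [0,4,5].
The 4×1 boundary matrix has rank 1 and Smith normal form diag(1).

Computing H_k = (kernel of ∂_k) / (image of ∂_{k+1}):

  H_0: rank C_0 − rank ∂_1 = 7 − 5 = 2, and the invariant factors of ∂_1 are all 1, so H_0 = Z^2.
  H_1: rank ker ∂_1 − rank ∂_2 = (9 − 5) − 3 = 1, and the invariant factors of ∂_2 are all 1, so H_1 = Z.
  H_2: rank ker ∂_2 − rank ∂_3 = (4 − 3) − 1 = 0, and the invariant factors of ∂_3 are all 1, so H_2 = 0.
  H_3: rank ker ∂_3 − rank ∂_4 = (1 − 1) − 0 = 0, and there is no ∂_4, so H_3 = 0.

As a check, the Euler characteristic is 7 − 9 + 4 − 1 = 1, which agrees with 2 − 1 + 0 − 0 = 1.

Hence the Betti numbers are b_0 = 2, b_1 = 1, b_2 = 0, b_3 = 0.

b_0 = 2, b_1 = 1, b_2 = 0, b_3 = 0.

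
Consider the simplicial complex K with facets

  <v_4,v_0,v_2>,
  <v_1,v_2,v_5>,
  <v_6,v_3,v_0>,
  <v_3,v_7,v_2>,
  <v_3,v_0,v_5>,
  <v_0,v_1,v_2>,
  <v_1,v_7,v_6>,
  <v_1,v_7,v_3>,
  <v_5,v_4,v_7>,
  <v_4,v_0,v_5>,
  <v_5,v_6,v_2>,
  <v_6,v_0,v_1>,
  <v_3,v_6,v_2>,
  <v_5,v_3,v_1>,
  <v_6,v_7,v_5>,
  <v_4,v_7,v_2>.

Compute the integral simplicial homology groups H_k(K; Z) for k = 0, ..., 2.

Order the vertices as v_0 < v_1 < v_2 < v_3 < v_4 < v_5 < v_6 < v_7. Listing each simplex with vertices in this order, K has dimension 2 with simplices:

  0-simplices (8): [v_0], [v_1], [v_2], [v_3], [v_4], [v_5], [v_6], [v_7]
  1-simplices (24): (24 of them)
  2-simplices (16): (16 of them)

so the chain groups are C_0 ≅ Z^8, C_1 ≅ Z^24, C_2 ≅ Z^16.

Boundary ∂_1: C_1 → C_0 is given by ∂[p,q] = [q] − [p].
This gives a 8×24 integer matrix of rank 7; reducing to Smith normal form yields diagonal entries (1,1,1,1,1,1,1).

Boundary ∂_2: C_2 → C_1 maps a triangle to the signed sum of its edges. For instance
  ∂[v_0,v_1,v_6] = [v_1,v_6] − [v_0,v_6] + [v_0,v_1],
  ∂[v_0,v_2,v_4] = [v_2,v_4] − [v_0,v_4] + [v_0,v_2].
This gives a 24×16 integer matrix of rank 15; reducing to Smith normal form yields diagonal entries (1,1,1,1,1,1,1,1,1,1,1,1,1,1,1).

Now H_k = ker ∂_k / im ∂_{k+1}, so:

  H_0: rank C_0 − rank ∂_1 = 8 − 7 = 1, and the invariant factors of ∂_1 are all 1, so H_0 ≅ Z.
  H_1: rank ker ∂_1 − rank ∂_2 = (24 − 7) − 15 = 2, and the invariant factors of ∂_2 are all 1, so H_1 ≅ Z^2.
  H_2: rank ker ∂_2 − rank ∂_3 = (16 − 15) − 0 = 1, and there is no ∂_3, so H_2 ≅ Z.

As a check, the Euler characteristic is 8 − 24 + 16 = 0, which agrees with 1 − 2 + 1 = 0.
(K is a triangulation of the torus T^2.)

H_0 = Z,  H_1 = Z^2,  H_2 = Z.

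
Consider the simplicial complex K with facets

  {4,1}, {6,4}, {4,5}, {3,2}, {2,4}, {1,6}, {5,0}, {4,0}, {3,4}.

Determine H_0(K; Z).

We work with the vertex ordering 0 < 1 < 2 < 3 < 4 < 5 < 6. The simplices of K, each written with vertices in increasing order, are:

  0-simplices (7): [0], [1], [2], [3], [4], [5], [6]
  1-simplices (9): [0,4], [0,5], [1,4], [1,6], [2,3], [2,4], [3,4], [4,5], [4,6]

Hence C_0 ≅ Z^7, C_1 ≅ Z^9.

∂_1: C_1 → C_0 sends each edge [p,q] (with p < q) to q − p. For instance
  ∂[2,4] = [4] − [2].
As a 7×9 matrix over Z this has rank 6, with invariant factors (1,1,1,1,1,1).

Computing H_k = (kernel of ∂_k) / (image of ∂_{k+1}):

  H_0: rank C_0 − rank ∂_1 = 7 − 6 = 1, and the invariant factors of ∂_1 are all 1, so H_0 = Z.

H_0 = Z.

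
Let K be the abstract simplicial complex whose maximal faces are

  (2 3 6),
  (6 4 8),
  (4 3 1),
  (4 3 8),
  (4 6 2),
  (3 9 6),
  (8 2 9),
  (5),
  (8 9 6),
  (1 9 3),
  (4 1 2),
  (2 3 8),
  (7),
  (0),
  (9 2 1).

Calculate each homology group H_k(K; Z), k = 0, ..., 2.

Order the vertices as 0 < 1 < 2 < 3 < 4 < 5 < 6 < 7 < 8 < 9. Listing each simplex with vertices in this order, K has dimension 2 with simplices:

  0-simplices (10): [0], [1], [2], [3], [4], [5], [6], [7], [8], [9]
  1-simplices (18): [1,2], [1,3], [1,4], [1,9], [2,3], [2,4], [2,6], [2,8], [2,9], [3,4], [3,6], [3,8], [3,9], [4,6], [4,8], [6,8], [6,9], [8,9]
  2-simplices (12): [1,2,4], [1,2,9], [1,3,4], [1,3,9], [2,3,6], [2,3,8], [2,4,6], [2,8,9], [3,4,8], [3,6,9], [4,6,8], [6,8,9]

Hence C_0 ≅ Z^10, C_1 ≅ Z^18, C_2 ≅ Z^12.

The boundary map ∂_1: C_1 → C_0 maps an edge to its endpoints' difference, ∂[p,q] = q − p. For instance
  ∂[3,4] = [4] − [3].
The resulting 10×18 matrix has rank 6, and its Smith normal form has invariant factors (1,1,1,1,1,1).

The boundary map ∂_2: C_2 → C_1 maps a triangle to the signed sum of its edges. For instance
  ∂[1,2,9] = [2,9] − [1,9] + [1,2],
  ∂[4,6,8] = [6,8] − [4,8] + [4,6].
This gives a 18×12 integer matrix of rank 12; reducing to Smith normal form yields diagonal entries (1,1,1,1,1,1,1,1,1,1,1,2).

Now H_k = ker ∂_k / im ∂_{k+1}, so:

  H_0: rank C_0 − rank ∂_1 = 10 − 6 = 4, and the invariant factors of ∂_1 are all 1, so H_0 = Z^4.
  H_1: rank ker ∂_1 − rank ∂_2 = (18 − 6) − 12 = 0, and ∂_2 has invariant factor 2 > 1, so H_1 = Z/2.
  H_2: rank ker ∂_2 − rank ∂_3 = (12 − 12) − 0 = 0, and there is no ∂_3, so H_2 = 0.

(K is a triangulation of the disjoint union of the real projective plane RP^2 and a set of 3 points.)

H_0 ≅ Z^4,  H_1 ≅ Z/2,  H_2 = 0.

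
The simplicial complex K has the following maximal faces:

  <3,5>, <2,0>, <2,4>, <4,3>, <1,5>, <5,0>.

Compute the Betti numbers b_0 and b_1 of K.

Order the vertices as 0 < 1 < 2 < 3 < 4 < 5. Listing each simplex with vertices in this order, K has dimension 1 with simplices:

  0-simplices (6): [0], [1], [2], [3], [4], [5]
  1-simplices (6): [0,2], [0,5], [1,5], [2,4], [3,4], [3,5]

so the chain groups are C_0 ≅ Z^6, C_1 ≅ Z^6.

The boundary map ∂_1: C_1 → C_0 is given by ∂[p,q] = [q] − [p]. For instance
  ∂[0,5] = [5] − [0].
As a 6×6 matrix over Z this has rank 5, with invariant factors (1,1,1,1,1).

From H_k ≅ ker(∂_k) / im(∂_{k+1}) we obtain:

  H_0: rank C_0 − rank ∂_1 = 6 − 5 = 1, and the invariant factors of ∂_1 are all 1, so H_0 ≅ Z.
  H_1: rank ker ∂_1 − rank ∂_2 = (6 − 5) − 0 = 1, and there is no ∂_2, so H_1 ≅ Z.

As a check, the Euler characteristic is 6 − 6 = 0, which agrees with 1 − 1 = 0.

Hence the Betti numbers are b_0 = 1, b_1 = 1.

b_0 = 1, b_1 = 1.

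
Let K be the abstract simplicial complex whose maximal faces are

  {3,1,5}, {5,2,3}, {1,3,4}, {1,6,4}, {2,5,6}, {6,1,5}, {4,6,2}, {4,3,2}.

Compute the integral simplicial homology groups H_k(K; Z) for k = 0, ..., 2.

H_0 = Z,  H_1 = 0,  H_2 = Z.

Fix the vertex order 1 < 2 < 3 < 4 < 5 < 6 and write every simplex with vertices in increasing order. Then dim K = 2 and the simplices of K are:

  0-simplices (6): [1], [2], [3], [4], [5], [6]
  1-simplices (12): [1,3], [1,4], [1,5], [1,6], [2,3], [2,4], [2,5], [2,6], [3,4], [3,5], [4,6], [5,6]
  2-simplices (8): [1,3,4], [1,3,5], [1,4,6], [1,5,6], [2,3,4], [2,3,5], [2,4,6], [2,5,6]

so the chain groups are C_0 ≅ Z^6, C_1 ≅ Z^12, C_2 ≅ Z^8.

The boundary map ∂_1: C_1 → C_0 maps an edge to its endpoints' difference, ∂[p,q] = q − p. For instance
  ∂[1,3] = [3] − [1].
The resulting 6×12 matrix has rank 5, and its Smith normal form has invariant factors (1,1,1,1,1).

∂_2: C_2 → C_1 sends each 2-simplex [p,q,r] to [q,r] − [p,r] + [p,q]. For instance
  ∂[1,3,5] = [3,5] − [1,5] + [1,3],
  ∂[1,3,4] = [3,4] − [1,4] + [1,3].
This gives a 12×8 integer matrix of rank 7; reducing to Smith normal form yields diagonal entries (1,1,1,1,1,1,1).

Computing H_k = (kernel of ∂_k) / (image of ∂_{k+1}):

  H_0: rank C_0 − rank ∂_1 = 6 − 5 = 1, and the invariant factors of ∂_1 are all 1, so H_0 ≅ Z.
  H_1: rank ker ∂_1 − rank ∂_2 = (12 − 5) − 7 = 0, and the invariant factors of ∂_2 are all 1, so H_1 ≅ 0.
  H_2: rank ker ∂_2 − rank ∂_3 = (8 − 7) − 0 = 1, and there is no ∂_3, so H_2 ≅ Z.

(K is a triangulation of the 2-sphere S^2.)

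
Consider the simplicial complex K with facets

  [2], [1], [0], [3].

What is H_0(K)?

We work with the vertex ordering 0 < 1 < 2 < 3. The simplices of K, each written with vertices in increasing order, are:

  0-simplices (4): [0], [1], [2], [3]

Hence C_0 ≅ Z^4.

Reading off H_k = ker ∂_k / im ∂_{k+1}:

  H_0: rank C_0 − rank ∂_1 = 4 − 0 = 4, and there is no ∂_1, so H_0 ≅ Z^4.

H_0 = Z^4.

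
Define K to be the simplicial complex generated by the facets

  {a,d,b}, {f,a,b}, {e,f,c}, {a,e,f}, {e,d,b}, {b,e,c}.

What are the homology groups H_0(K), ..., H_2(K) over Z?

Take the total order a < b < c < d < e < f on the vertex set. Then K (dimension 2) consists of the simplices:

  0-simplices (6): a, b, c, d, e, f
  1-simplices (12): ab, ad, ae, af, bc, bd, be, bf, ce, cf, de, ef
  2-simplices (6): abd, abf, aef, bce, bde, cef

giving chain groups C_0 ≅ Z^6, C_1 ≅ Z^12, C_2 ≅ Z^6.

The boundary map ∂_1: C_1 → C_0 is given by ∂[p,q] = [q] − [p]. For instance
  ∂de = e − d.
The 6×12 boundary matrix has rank 5 and Smith normal form diag(1,1,1,1,1).

The boundary map ∂_2: C_2 → C_1 sends each 2-simplex [p,q,r] to [q,r] − [p,r] + [p,q]. For instance
  ∂cef = ef − cf + ce,
  ∂bde = de − be + bd.
The 12×6 boundary matrix has rank 6 and Smith normal form diag(1,1,1,1,1,1).

Computing H_k = (kernel of ∂_k) / (image of ∂_{k+1}):

  H_0: rank C_0 − rank ∂_1 = 6 − 5 = 1, and the invariant factors of ∂_1 are all 1, so H_0 = Z.
  H_1: rank ker ∂_1 − rank ∂_2 = (12 − 5) − 6 = 1, and the invariant factors of ∂_2 are all 1, so H_1 = Z.
  H_2: rank ker ∂_2 − rank ∂_3 = (6 − 6) − 0 = 0, and there is no ∂_3, so H_2 = 0.

As a check, the Euler characteristic is 6 − 12 + 6 = 0, which agrees with 1 − 1 + 0 = 0.

H_0 ≅ Z,  H_1 ≅ Z,  H_2 = 0.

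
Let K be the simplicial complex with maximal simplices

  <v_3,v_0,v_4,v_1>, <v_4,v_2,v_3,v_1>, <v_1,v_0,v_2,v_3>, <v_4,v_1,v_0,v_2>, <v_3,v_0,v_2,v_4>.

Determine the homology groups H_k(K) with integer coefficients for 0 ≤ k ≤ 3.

Order the vertices as v_0 < v_1 < v_2 < v_3 < v_4. Listing each simplex with vertices in this order, K has dimension 3 with simplices:

  0-simplices (5): [v_0], [v_1], [v_2], [v_3], [v_4]
  1-simplices (10): [v_0,v_1], [v_0,v_2], [v_0,v_3], [v_0,v_4], [v_1,v_2], [v_1,v_3], [v_1,v_4], [v_2,v_3], [v_2,v_4], [v_3,v_4]
  2-simplices (10): [v_0,v_1,v_2], [v_0,v_1,v_3], [v_0,v_1,v_4], [v_0,v_2,v_3], [v_0,v_2,v_4], [v_0,v_3,v_4], [v_1,v_2,v_3], [v_1,v_2,v_4], [v_1,v_3,v_4], [v_2,v_3,v_4]
  3-simplices (5): [v_0,v_1,v_2,v_3], [v_0,v_1,v_2,v_4], [v_0,v_1,v_3,v_4], [v_0,v_2,v_3,v_4], [v_1,v_2,v_3,v_4]

Hence C_0 ≅ Z^5, C_1 ≅ Z^10, C_2 ≅ Z^10, C_3 ≅ Z^5.

Boundary ∂_1: C_1 → C_0 sends each edge [p,q] (with p < q) to q − p. For instance
  ∂[v_2,v_4] = [v_4] − [v_2].
As a 5×10 matrix over Z this has rank 4, with invariant factors (1,1,1,1).

The boundary map ∂_2: C_2 → C_1 sends each 2-simplex [p,q,r] to [q,r] − [p,r] + [p,q]. For instance
  ∂[v_0,v_1,v_4] = [v_1,v_4] − [v_0,v_4] + [v_0,v_1],
  ∂[v_1,v_2,v_4] = [v_2,v_4] − [v_1,v_4] + [v_1,v_2].
This gives a 10×10 integer matrix of rank 6; reducing to Smith normal form yields diagonal entries (1,1,1,1,1,1).

Boundary ∂_3: C_3 → C_2 sends each 3-simplex σ to the alternating sum Σ_i (−1)^i (σ with its i-th vertex removed). For instance
  ∂[v_0,v_1,v_3,v_4] = [v_1,v_3,v_4] − [v_0,v_3,v_4] + [v_0,v_1,v_4] − [v_0,v_1,v_3],
  ∂[v_0,v_1,v_2,v_4] = [v_1,v_2,v_4] − [v_0,v_2,v_4] + [v_0,v_1,v_4] − [v_0,v_1,v_2].
The resulting 10×5 matrix has rank 4, and its Smith normal form has invariant factors (1,1,1,1).

Now H_k = ker ∂_k / im ∂_{k+1}, so:

  H_0: rank C_0 − rank ∂_1 = 5 − 4 = 1, and the invariant factors of ∂_1 are all 1, so H_0 = Z.
  H_1: rank ker ∂_1 − rank ∂_2 = (10 − 4) − 6 = 0, and the invariant factors of ∂_2 are all 1, so H_1 = 0.
  H_2: rank ker ∂_2 − rank ∂_3 = (10 − 6) − 4 = 0, and the invariant factors of ∂_3 are all 1, so H_2 = 0.
  H_3: rank ker ∂_3 − rank ∂_4 = (5 − 4) − 0 = 1, and there is no ∂_4, so H_3 = Z.

H_0 ≅ Z,  H_1 = 0,  H_2 = 0,  H_3 ≅ Z.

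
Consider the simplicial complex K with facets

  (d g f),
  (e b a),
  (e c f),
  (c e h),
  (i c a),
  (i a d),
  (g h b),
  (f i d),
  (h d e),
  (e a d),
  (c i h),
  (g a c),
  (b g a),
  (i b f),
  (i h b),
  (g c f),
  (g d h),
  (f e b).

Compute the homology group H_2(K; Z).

Fix the vertex order a < b < c < d < e < f < g < h < i and write every simplex with vertices in increasing order. Then dim K = 2 and the simplices of K are:

  0-simplices (9): a, b, c, d, e, f, g, h, i
  1-simplices (27): ab, ac, ad, ae, ag, ai, be, bf, bg, bh, bi, ce, cf, cg, ch, ci, de, df, dg, dh, di, ef, eh, fg, fi, gh, hi
  2-simplices (18): abe, abg, acg, aci, ade, adi, bef, bfi, bgh, bhi, cef, ceh, cfg, chi, deh, dfg, dfi, dgh

so the chain groups are C_0 ≅ Z^9, C_1 ≅ Z^27, C_2 ≅ Z^18.

Boundary ∂_1: C_1 → C_0 is given by ∂[p,q] = [q] − [p]. For instance
  ∂be = e − b.
The resulting 9×27 matrix has rank 8, and its Smith normal form has invariant factors (1,1,1,1,1,1,1,1).

Boundary ∂_2: C_2 → C_1 sends each 2-simplex [p,q,r] to [q,r] − [p,r] + [p,q]. For instance
  ∂deh = eh − dh + de,
  ∂abg = bg − ag + ab.
The 27×18 boundary matrix has rank 17 and Smith normal form diag(1,1,1,1,1,1,1,1,1,1,1,1,1,1,1,1,1).

From H_k ≅ ker(∂_k) / im(∂_{k+1}) we obtain:

  H_2: rank ker ∂_2 − rank ∂_3 = (18 − 17) − 0 = 1, and there is no ∂_3, so H_2 ≅ Z.

(K is a triangulation of the torus T^2.)

H_2 = Z.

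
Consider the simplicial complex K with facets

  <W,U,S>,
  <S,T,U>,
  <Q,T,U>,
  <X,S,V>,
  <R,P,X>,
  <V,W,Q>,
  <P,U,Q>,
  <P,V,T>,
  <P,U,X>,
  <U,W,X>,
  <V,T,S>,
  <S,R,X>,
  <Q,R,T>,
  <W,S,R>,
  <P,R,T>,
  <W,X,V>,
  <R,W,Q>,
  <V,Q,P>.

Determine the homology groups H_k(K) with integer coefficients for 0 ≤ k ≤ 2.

Order the vertices as P < Q < R < S < T < U < V < W < X. Listing each simplex with vertices in this order, K has dimension 2 with simplices:

  0-simplices (9): P, Q, R, S, T, U, V, W, X
  1-simplices (27): PQ, PR, PT, PU, PV, PX, QR, QT, QU, QV, QW, RS, RT, RW, RX, ST, SU, SV, SW, SX, TU, TV, UW, UX, VW, VX, WX
  2-simplices (18): PQU, PQV, PRT, PRX, PTV, PUX, QRT, QRW, QTU, QVW, RSW, RSX, STU, STV, SUW, SVX, UWX, VWX

giving chain groups C_0 ≅ Z^9, C_1 ≅ Z^27, C_2 ≅ Z^18.

The boundary map ∂_1: C_1 → C_0 sends each edge [p,q] (with p < q) to q − p. For instance
  ∂TU = U − T.
The 9×27 boundary matrix has rank 8 and Smith normal form diag(1,1,1,1,1,1,1,1).

The boundary map ∂_2: C_2 → C_1 maps a triangle to the signed sum of its edges. For instance
  ∂PQU = QU − PU + PQ,
  ∂PTV = TV − PV + PT.
The 27×18 boundary matrix has rank 18 and Smith normal form diag(1,1,1,1,1,1,1,1,1,1,1,1,1,1,1,1,1,2).

Now H_k = ker ∂_k / im ∂_{k+1}, so:

  H_0: rank C_0 − rank ∂_1 = 9 − 8 = 1, and the invariant factors of ∂_1 are all 1, so H_0 ≅ Z.
  H_1: rank ker ∂_1 − rank ∂_2 = (27 − 8) − 18 = 1, and ∂_2 has invariant factor 2 > 1, so H_1 ≅ Z ⊕ Z/2Z.
  H_2: rank ker ∂_2 − rank ∂_3 = (18 − 18) − 0 = 0, and there is no ∂_3, so H_2 ≅ 0.

H_0 ≅ Z,  H_1 ≅ Z ⊕ Z/2Z,  H_2 = 0.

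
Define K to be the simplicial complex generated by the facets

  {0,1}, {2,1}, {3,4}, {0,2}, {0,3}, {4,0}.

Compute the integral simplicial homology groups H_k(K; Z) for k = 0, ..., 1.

H_0 ≅ Z,  H_1 ≅ Z^2.

Take the total order 0 < 1 < 2 < 3 < 4 on the vertex set. Then K (dimension 1) consists of the simplices:

  0-simplices (5): [0], [1], [2], [3], [4]
  1-simplices (6): [0,1], [0,2], [0,3], [0,4], [1,2], [3,4]

giving chain groups C_0 ≅ Z^5, C_1 ≅ Z^6.

Boundary ∂_1: C_1 → C_0 is given by ∂[p,q] = [q] − [p]. For instance
  ∂[1,2] = [2] − [1].
This gives a 5×6 integer matrix of rank 4; reducing to Smith normal form yields diagonal entries (1,1,1,1).

Now H_k = ker ∂_k / im ∂_{k+1}, so:

  H_0: rank C_0 − rank ∂_1 = 5 − 4 = 1, and the invariant factors of ∂_1 are all 1, so H_0 ≅ Z.
  H_1: rank ker ∂_1 − rank ∂_2 = (6 − 4) − 0 = 2, and there is no ∂_2, so H_1 ≅ Z^2.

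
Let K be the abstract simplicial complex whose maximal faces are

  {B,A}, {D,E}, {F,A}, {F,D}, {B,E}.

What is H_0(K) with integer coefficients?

H_0 = Z.

Fix the vertex order A < B < D < E < F and write every simplex with vertices in increasing order. Then dim K = 1 and the simplices of K are:

  0-simplices (5): A, B, D, E, F
  1-simplices (5): AB, AF, BE, DE, DF

Hence C_0 ≅ Z^5, C_1 ≅ Z^5.

The boundary map ∂_1: C_1 → C_0 maps an edge to its endpoints' difference, ∂[p,q] = q − p. For instance
  ∂DE = E − D.
The resulting 5×5 matrix has rank 4, and its Smith normal form has invariant factors (1,1,1,1).

Computing H_k = (kernel of ∂_k) / (image of ∂_{k+1}):

  H_0: rank C_0 − rank ∂_1 = 5 − 4 = 1, and the invariant factors of ∂_1 are all 1, so H_0 = Z.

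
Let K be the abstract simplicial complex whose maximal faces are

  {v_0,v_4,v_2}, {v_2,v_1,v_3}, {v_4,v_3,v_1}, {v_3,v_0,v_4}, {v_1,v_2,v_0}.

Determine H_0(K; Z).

H_0 ≅ Z.

We work with the vertex ordering v_0 < v_1 < v_2 < v_3 < v_4. The simplices of K, each written with vertices in increasing order, are:

  0-simplices (5): [v_0], [v_1], [v_2], [v_3], [v_4]
  1-simplices (10): [v_0,v_1], [v_0,v_2], [v_0,v_3], [v_0,v_4], [v_1,v_2], [v_1,v_3], [v_1,v_4], [v_2,v_3], [v_2,v_4], [v_3,v_4]
  2-simplices (5): [v_0,v_1,v_2], [v_0,v_2,v_4], [v_0,v_3,v_4], [v_1,v_2,v_3], [v_1,v_3,v_4]

Hence C_0 ≅ Z^5, C_1 ≅ Z^10, C_2 ≅ Z^5.

The boundary map ∂_1: C_1 → C_0 sends each edge [p,q] (with p < q) to q − p.
The resulting 5×10 matrix has rank 4, and its Smith normal form has invariant factors (1,1,1,1).

The boundary map ∂_2: C_2 → C_1 maps a triangle to the signed sum of its edges. For instance
  ∂[v_1,v_3,v_4] = [v_3,v_4] − [v_1,v_4] + [v_1,v_3],
  ∂[v_0,v_1,v_2] = [v_1,v_2] − [v_0,v_2] + [v_0,v_1].
As a 10×5 matrix over Z this has rank 5, with invariant factors (1,1,1,1,1).

Now H_k = ker ∂_k / im ∂_{k+1}, so:

  H_0: rank C_0 − rank ∂_1 = 5 − 4 = 1, and the invariant factors of ∂_1 are all 1, so H_0 ≅ Z.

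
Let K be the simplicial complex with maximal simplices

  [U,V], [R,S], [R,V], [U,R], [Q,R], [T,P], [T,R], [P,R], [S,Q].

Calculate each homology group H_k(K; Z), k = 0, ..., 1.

We work with the vertex ordering P < Q < R < S < T < U < V. The simplices of K, each written with vertices in increasing order, are:

  0-simplices (7): P, Q, R, S, T, U, V
  1-simplices (9): PR, PT, QR, QS, RS, RT, RU, RV, UV

giving chain groups C_0 ≅ Z^7, C_1 ≅ Z^9.

Boundary ∂_1: C_1 → C_0 is given by ∂[p,q] = [q] − [p].
The 7×9 boundary matrix has rank 6 and Smith normal form diag(1,1,1,1,1,1).

Computing H_k = (kernel of ∂_k) / (image of ∂_{k+1}):

  H_0: rank C_0 − rank ∂_1 = 7 − 6 = 1, and the invariant factors of ∂_1 are all 1, so H_0 = Z.
  H_1: rank ker ∂_1 − rank ∂_2 = (9 − 6) − 0 = 3, and there is no ∂_2, so H_1 = Z^3.

As a check, the Euler characteristic is 7 − 9 = -2, which agrees with 1 − 3 = -2.

H_0 ≅ Z,  H_1 ≅ Z^3.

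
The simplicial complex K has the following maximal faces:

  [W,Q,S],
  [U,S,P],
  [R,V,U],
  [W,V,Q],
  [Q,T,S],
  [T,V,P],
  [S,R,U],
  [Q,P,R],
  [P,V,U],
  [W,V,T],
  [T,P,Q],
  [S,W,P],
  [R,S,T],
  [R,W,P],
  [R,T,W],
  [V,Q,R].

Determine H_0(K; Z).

K has 8 vertices, 24 edges, 16 triangles.
rank ∂_0 = 0, rank ∂_1 = 7 ⇒ b_0 = 8 − 0 − 7 = 1; all invariant factors of ∂_1 are 1 so no torsion. So H_0 ≅ Z.

H_0 = Z.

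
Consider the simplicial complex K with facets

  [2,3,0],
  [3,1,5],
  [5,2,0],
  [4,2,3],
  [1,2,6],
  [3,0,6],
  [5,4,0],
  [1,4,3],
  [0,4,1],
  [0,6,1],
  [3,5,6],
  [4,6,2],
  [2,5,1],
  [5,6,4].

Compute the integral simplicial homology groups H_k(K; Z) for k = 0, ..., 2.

H_0 = Z,  H_1 = Z^2,  H_2 = Z.

We work with the vertex ordering 0 < 1 < 2 < 3 < 4 < 5 < 6. The simplices of K, each written with vertices in increasing order, are:

  0-simplices (7): [0], [1], [2], [3], [4], [5], [6]
  1-simplices (21): [0,1], [0,2], [0,3], [0,4], [0,5], [0,6], [1,2], [1,3], [1,4], [1,5], [1,6], [2,3], [2,4], [2,5], [2,6], [3,4], [3,5], [3,6], [4,5], [4,6], [5,6]
  2-simplices (14): [0,1,4], [0,1,6], [0,2,3], [0,2,5], [0,3,6], [0,4,5], [1,2,5], [1,2,6], [1,3,4], [1,3,5], [2,3,4], [2,4,6], [3,5,6], [4,5,6]

giving chain groups C_0 ≅ Z^7, C_1 ≅ Z^21, C_2 ≅ Z^14.

∂_1: C_1 → C_0 maps an edge to its endpoints' difference, ∂[p,q] = q − p.
This gives a 7×21 integer matrix of rank 6; reducing to Smith normal form yields diagonal entries (1,1,1,1,1,1).

The boundary map ∂_2: C_2 → C_1 acts by ∂[p,q,r] = [q,r] − [p,r] + [p,q]. For instance
  ∂[4,5,6] = [5,6] − [4,6] + [4,5],
  ∂[1,3,5] = [3,5] − [1,5] + [1,3].
As a 21×14 matrix over Z this has rank 13, with invariant factors (1,1,1,1,1,1,1,1,1,1,1,1,1).

Reading off H_k = ker ∂_k / im ∂_{k+1}:

  H_0: rank C_0 − rank ∂_1 = 7 − 6 = 1, and the invariant factors of ∂_1 are all 1, so H_0 ≅ Z.
  H_1: rank ker ∂_1 − rank ∂_2 = (21 − 6) − 13 = 2, and the invariant factors of ∂_2 are all 1, so H_1 ≅ Z^2.
  H_2: rank ker ∂_2 − rank ∂_3 = (14 − 13) − 0 = 1, and there is no ∂_3, so H_2 ≅ Z.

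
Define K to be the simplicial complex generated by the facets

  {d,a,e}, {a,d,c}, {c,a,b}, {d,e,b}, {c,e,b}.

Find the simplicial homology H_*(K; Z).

H_0 = Z,  H_1 = Z,  H_2 = 0.

Take the total order a < b < c < d < e on the vertex set. Then K (dimension 2) consists of the simplices:

  0-simplices (5): a, b, c, d, e
  1-simplices (10): ab, ac, ad, ae, bc, bd, be, cd, ce, de
  2-simplices (5): abc, acd, ade, bce, bde

so the chain groups are C_0 ≅ Z^5, C_1 ≅ Z^10, C_2 ≅ Z^5.

The boundary map ∂_1: C_1 → C_0 sends each edge [p,q] (with p < q) to q − p. For instance
  ∂be = e − b.
This gives a 5×10 integer matrix of rank 4; reducing to Smith normal form yields diagonal entries (1,1,1,1).

The boundary map ∂_2: C_2 → C_1 sends each 2-simplex [p,q,r] to [q,r] − [p,r] + [p,q]. For instance
  ∂ade = de − ae + ad,
  ∂bde = de − be + bd.
The 10×5 boundary matrix has rank 5 and Smith normal form diag(1,1,1,1,1).

Computing H_k = (kernel of ∂_k) / (image of ∂_{k+1}):

  H_0: rank C_0 − rank ∂_1 = 5 − 4 = 1, and the invariant factors of ∂_1 are all 1, so H_0 = Z.
  H_1: rank ker ∂_1 − rank ∂_2 = (10 − 4) − 5 = 1, and the invariant factors of ∂_2 are all 1, so H_1 = Z.
  H_2: rank ker ∂_2 − rank ∂_3 = (5 − 5) − 0 = 0, and there is no ∂_3, so H_2 = 0.

As a check, the Euler characteristic is 5 − 10 + 5 = 0, which agrees with 1 − 1 + 0 = 0.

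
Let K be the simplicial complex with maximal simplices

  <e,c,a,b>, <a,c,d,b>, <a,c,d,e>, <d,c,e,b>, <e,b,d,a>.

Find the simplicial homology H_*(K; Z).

H_0 ≅ Z,  H_1 = 0,  H_2 = 0,  H_3 ≅ Z.

Fix the vertex order a < b < c < d < e and write every simplex with vertices in increasing order. Then dim K = 3 and the simplices of K are:

  0-simplices (5): a, b, c, d, e
  1-simplices (10): ab, ac, ad, ae, bc, bd, be, cd, ce, de
  2-simplices (10): abc, abd, abe, acd, ace, ade, bcd, bce, bde, cde
  3-simplices (5): abcd, abce, abde, acde, bcde

so the chain groups are C_0 ≅ Z^5, C_1 ≅ Z^10, C_2 ≅ Z^10, C_3 ≅ Z^5.

Boundary ∂_1: C_1 → C_0 sends each edge [p,q] (with p < q) to q − p.
The 5×10 boundary matrix has rank 4 and Smith normal form diag(1,1,1,1).

∂_2: C_2 → C_1 acts by ∂[p,q,r] = [q,r] − [p,r] + [p,q]. For instance
  ∂bcd = cd − bd + bc,
  ∂ade = de − ae + ad.
The 10×10 boundary matrix has rank 6 and Smith normal form diag(1,1,1,1,1,1).

∂_3: C_3 → C_2 sends each 3-simplex σ to the alternating sum Σ_i (−1)^i (σ with its i-th vertex removed). For instance
  ∂abde = bde − ade + abe − abd,
  ∂abcd = bcd − acd + abd − abc.
As a 10×5 matrix over Z this has rank 4, with invariant factors (1,1,1,1).

Now H_k = ker ∂_k / im ∂_{k+1}, so:

  H_0: rank C_0 − rank ∂_1 = 5 − 4 = 1, and the invariant factors of ∂_1 are all 1, so H_0 ≅ Z.
  H_1: rank ker ∂_1 − rank ∂_2 = (10 − 4) − 6 = 0, and the invariant factors of ∂_2 are all 1, so H_1 ≅ 0.
  H_2: rank ker ∂_2 − rank ∂_3 = (10 − 6) − 4 = 0, and the invariant factors of ∂_3 are all 1, so H_2 ≅ 0.
  H_3: rank ker ∂_3 − rank ∂_4 = (5 − 4) − 0 = 1, and there is no ∂_4, so H_3 ≅ Z.

As a check, the Euler characteristic is 5 − 10 + 10 − 5 = 0, which agrees with 1 − 0 + 0 − 1 = 0.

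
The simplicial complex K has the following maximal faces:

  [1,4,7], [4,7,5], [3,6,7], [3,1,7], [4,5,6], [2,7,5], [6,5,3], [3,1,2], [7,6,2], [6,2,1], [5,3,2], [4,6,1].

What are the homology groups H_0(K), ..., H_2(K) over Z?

K has 7 vertices, 18 edges, 12 triangles.
rank ∂_0 = 0, rank ∂_1 = 6 ⇒ b_0 = 7 − 0 − 6 = 1; all invariant factors of ∂_1 are 1 so no torsion. So H_0 = Z.
rank ∂_1 = 6, rank ∂_2 = 12 ⇒ b_1 = 18 − 6 − 12 = 0; ∂_2 has invariant factor(s) [2] giving torsion. So H_1 = Z/2Z.
rank ∂_2 = 12, rank ∂_3 = 0 ⇒ b_2 = 12 − 12 − 0 = 0. So H_2 = 0.

H_0 = Z,  H_1 = Z/2Z,  H_2 = 0.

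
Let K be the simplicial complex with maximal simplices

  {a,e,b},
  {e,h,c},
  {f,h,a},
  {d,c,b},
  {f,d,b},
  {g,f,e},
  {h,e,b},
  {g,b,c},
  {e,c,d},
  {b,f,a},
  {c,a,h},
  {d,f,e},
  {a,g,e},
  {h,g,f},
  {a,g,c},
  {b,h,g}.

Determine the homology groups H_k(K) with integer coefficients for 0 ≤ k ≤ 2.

Fix the vertex order a < b < c < d < e < f < g < h and write every simplex with vertices in increasing order. Then dim K = 2 and the simplices of K are:

  0-simplices (8): a, b, c, d, e, f, g, h
  1-simplices (24): ab, ac, ae, af, ag, ah, bc, bd, be, bf, bg, bh, cd, ce, cg, ch, de, df, ef, eg, eh, fg, fh, gh
  2-simplices (16): abe, abf, acg, ach, aeg, afh, bcd, bcg, bdf, beh, bgh, cde, ceh, def, efg, fgh

Hence C_0 ≅ Z^8, C_1 ≅ Z^24, C_2 ≅ Z^16.

Boundary ∂_1: C_1 → C_0 maps an edge to its endpoints' difference, ∂[p,q] = q − p. For instance
  ∂ag = g − a.
The resulting 8×24 matrix has rank 7, and its Smith normal form has invariant factors (1,1,1,1,1,1,1).

∂_2: C_2 → C_1 maps a triangle to the signed sum of its edges. For instance
  ∂def = ef − df + de,
  ∂bcg = cg − bg + bc.
This gives a 24×16 integer matrix of rank 15; reducing to Smith normal form yields diagonal entries (1,1,1,1,1,1,1,1,1,1,1,1,1,1,1).

Reading off H_k = ker ∂_k / im ∂_{k+1}:

  H_0: rank C_0 − rank ∂_1 = 8 − 7 = 1, and the invariant factors of ∂_1 are all 1, so H_0 = Z.
  H_1: rank ker ∂_1 − rank ∂_2 = (24 − 7) − 15 = 2, and the invariant factors of ∂_2 are all 1, so H_1 = Z^2.
  H_2: rank ker ∂_2 − rank ∂_3 = (16 − 15) − 0 = 1, and there is no ∂_3, so H_2 = Z.

H_0 ≅ Z,  H_1 ≅ Z^2,  H_2 ≅ Z.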